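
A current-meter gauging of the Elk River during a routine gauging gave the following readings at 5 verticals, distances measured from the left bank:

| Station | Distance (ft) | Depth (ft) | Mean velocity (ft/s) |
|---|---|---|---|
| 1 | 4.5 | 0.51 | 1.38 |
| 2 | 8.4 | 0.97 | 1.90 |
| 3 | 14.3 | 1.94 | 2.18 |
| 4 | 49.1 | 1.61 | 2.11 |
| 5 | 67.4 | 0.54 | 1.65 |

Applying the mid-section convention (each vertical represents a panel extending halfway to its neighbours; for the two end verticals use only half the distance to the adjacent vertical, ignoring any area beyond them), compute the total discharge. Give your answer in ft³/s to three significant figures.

195 ft³/s

w_1 = (8.4 − 4.5)/2 = 1.95 ft; q_1 = 1.38 × 0.51 × 1.95 = 1.372 ft³/s
w_2 = (14.3 − 4.5)/2 = 4.9 ft; q_2 = 1.90 × 0.97 × 4.9 = 9.031 ft³/s
w_3 = (49.1 − 8.4)/2 = 20.35 ft; q_3 = 2.18 × 1.94 × 20.35 = 86.06 ft³/s
w_4 = (67.4 − 14.3)/2 = 26.55 ft; q_4 = 2.11 × 1.61 × 26.55 = 90.19 ft³/s
w_5 = (67.4 − 49.1)/2 = 9.15 ft; q_5 = 1.65 × 0.54 × 9.15 = 8.153 ft³/s
Q = Σ qᵢ = 194.8 ft³/s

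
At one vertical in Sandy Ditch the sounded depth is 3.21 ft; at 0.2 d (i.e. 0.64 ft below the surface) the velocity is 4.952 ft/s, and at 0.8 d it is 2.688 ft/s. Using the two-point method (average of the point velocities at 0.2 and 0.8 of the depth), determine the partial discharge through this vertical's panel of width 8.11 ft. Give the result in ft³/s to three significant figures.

99.4 ft³/s

v̄ = (4.952 + 2.688) / 2 = 3.820 ft/s
q = v̄ × d × w = 3.820 × 3.21 × 8.11 = 99.45 ft³/s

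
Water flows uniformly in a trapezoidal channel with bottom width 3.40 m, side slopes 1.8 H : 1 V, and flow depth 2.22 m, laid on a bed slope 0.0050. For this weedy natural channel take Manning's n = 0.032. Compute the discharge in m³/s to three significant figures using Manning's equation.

A = (b + z·y)·y = (3.40 + 1.8×2.22)×2.22 = 16.42 m²
P = b + 2y√(1+z²) = 3.40 + 2×2.22×√(1+1.8²) = 12.54 m
R = A/P = 16.42/12.54 = 1.309 m
Q = (1/n)·A·R^(2/3)·S^(1/2) = (1/0.032) × 16.42 × 1.309^(2/3) × 0.0050^(1/2) = 43.42 m³/s

43.4 m³/s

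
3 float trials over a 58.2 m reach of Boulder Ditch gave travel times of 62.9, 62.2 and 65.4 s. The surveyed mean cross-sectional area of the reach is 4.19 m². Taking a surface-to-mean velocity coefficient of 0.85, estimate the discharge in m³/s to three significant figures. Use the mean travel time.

3.26 m³/s

t̄ = (62.9 + 62.2 + 65.4) / 3 = 63.5 s
v_surface = L / t̄ = 58.2 / 63.5 = 0.9165 m/s
v_mean = 0.85 × 0.9165 = 0.7791 m/s
Q = A × v_mean = 4.19 × 0.7791 = 3.264 m³/s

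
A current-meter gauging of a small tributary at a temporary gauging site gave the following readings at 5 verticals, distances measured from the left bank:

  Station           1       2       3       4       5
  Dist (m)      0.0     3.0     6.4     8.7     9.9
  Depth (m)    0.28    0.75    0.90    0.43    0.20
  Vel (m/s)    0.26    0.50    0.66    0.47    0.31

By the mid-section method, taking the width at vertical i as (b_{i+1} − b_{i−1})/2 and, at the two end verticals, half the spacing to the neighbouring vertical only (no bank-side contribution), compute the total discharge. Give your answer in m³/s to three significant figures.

w_1 = (3.0 − 0.0)/2 = 1.5 m; q_1 = 0.26 × 0.28 × 1.5 = 0.1092 m³/s
w_2 = (6.4 − 0.0)/2 = 3.2 m; q_2 = 0.50 × 0.75 × 3.2 = 1.200 m³/s
w_3 = (8.7 − 3.0)/2 = 2.85 m; q_3 = 0.66 × 0.90 × 2.85 = 1.693 m³/s
w_4 = (9.9 − 6.4)/2 = 1.75 m; q_4 = 0.47 × 0.43 × 1.75 = 0.3537 m³/s
w_5 = (9.9 − 8.7)/2 = 0.6 m; q_5 = 0.31 × 0.20 × 0.6 = 0.03720 m³/s
Q = Σ qᵢ = 3.393 m³/s

3.39 m³/s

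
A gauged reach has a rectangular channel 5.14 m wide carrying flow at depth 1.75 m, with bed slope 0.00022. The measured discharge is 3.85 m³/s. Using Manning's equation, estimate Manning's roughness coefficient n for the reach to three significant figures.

A = b·y = 5.14 × 1.75 = 8.995 m²
P = b + 2y = 5.14 + 2×1.75 = 8.640 m
R = A/P = 8.995/8.640 = 1.041 m
n = (1/Q)·A·R^(2/3)·S^(1/2) = (1/3.85) × 8.995 × 1.027 × 0.01483 = 0.03560

0.0356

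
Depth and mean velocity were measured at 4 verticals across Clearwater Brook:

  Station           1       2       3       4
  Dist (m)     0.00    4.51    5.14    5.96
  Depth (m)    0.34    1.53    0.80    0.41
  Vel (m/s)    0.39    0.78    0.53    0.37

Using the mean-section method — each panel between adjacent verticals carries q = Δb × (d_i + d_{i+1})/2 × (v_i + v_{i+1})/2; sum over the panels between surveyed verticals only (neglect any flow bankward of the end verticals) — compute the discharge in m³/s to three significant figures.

Panel 1-2: Δb = 4.51 m, d̄ = (0.34+1.53)/2 = 0.935, v̄ = (0.39+0.78)/2 = 0.585 → q = 4.51×0.935×0.585 = 2.467 m³/s
Panel 2-3: Δb = 0.63 m, d̄ = (1.53+0.80)/2 = 1.165, v̄ = (0.78+0.53)/2 = 0.655 → q = 0.63×1.165×0.655 = 0.4807 m³/s
Panel 3-4: Δb = 0.82 m, d̄ = (0.80+0.41)/2 = 0.605, v̄ = (0.53+0.37)/2 = 0.45 → q = 0.82×0.605×0.45 = 0.2232 m³/s
Q = Σ q = 3.171 m³/s

3.17 m³/s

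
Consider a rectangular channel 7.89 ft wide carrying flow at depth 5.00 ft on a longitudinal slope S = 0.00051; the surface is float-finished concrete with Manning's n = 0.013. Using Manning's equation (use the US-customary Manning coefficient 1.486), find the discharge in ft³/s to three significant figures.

173 ft³/s

A = b·y = 7.89 × 5.00 = 39.45 ft²
P = b + 2y = 7.89 + 2×5.00 = 17.89 ft
R = A/P = 39.45/17.89 = 2.205 ft
Q = (1.486/n)·A·R^(2/3)·S^(1/2) = (1.486/0.013) × 39.45 × 2.205^(2/3) × 0.00051^(1/2) = 172.5 ft³/s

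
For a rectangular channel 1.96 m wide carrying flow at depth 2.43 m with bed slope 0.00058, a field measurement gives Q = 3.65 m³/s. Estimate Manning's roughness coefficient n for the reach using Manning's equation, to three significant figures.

A = b·y = 1.96 × 2.43 = 4.763 m²
P = b + 2y = 1.96 + 2×2.43 = 6.820 m
R = A/P = 4.763/6.820 = 0.6984 m
n = (1/Q)·A·R^(2/3)·S^(1/2) = (1/3.65) × 4.763 × 0.7871 × 0.02408 = 0.02474

0.0247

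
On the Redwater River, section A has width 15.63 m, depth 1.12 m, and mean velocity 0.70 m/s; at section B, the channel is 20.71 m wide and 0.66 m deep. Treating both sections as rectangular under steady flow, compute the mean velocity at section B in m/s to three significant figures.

0.897 m/s

Q = A₁V₁ = (15.63×1.12) × 0.70 = 12.25 m³/s
A₂ = 20.71 × 0.66 = 13.67 m²
V₂ = Q/A₂ = 12.25/13.67 = 0.8965 m/s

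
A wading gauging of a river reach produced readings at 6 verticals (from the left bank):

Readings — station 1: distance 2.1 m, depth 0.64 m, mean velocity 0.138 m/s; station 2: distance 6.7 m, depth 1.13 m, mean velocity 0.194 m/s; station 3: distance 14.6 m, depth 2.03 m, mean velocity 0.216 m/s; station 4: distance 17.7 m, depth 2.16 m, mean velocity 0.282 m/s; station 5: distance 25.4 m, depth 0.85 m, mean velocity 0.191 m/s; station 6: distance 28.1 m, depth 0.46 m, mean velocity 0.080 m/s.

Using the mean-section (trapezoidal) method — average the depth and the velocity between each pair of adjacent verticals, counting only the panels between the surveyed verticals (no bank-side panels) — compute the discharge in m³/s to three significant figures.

Panel 1-2: Δb = 4.6 m, d̄ = (0.64+1.13)/2 = 0.885, v̄ = (0.138+0.194)/2 = 0.166 → q = 4.6×0.885×0.166 = 0.6758 m³/s
Panel 2-3: Δb = 7.9 m, d̄ = (1.13+2.03)/2 = 1.58, v̄ = (0.194+0.216)/2 = 0.205 → q = 7.9×1.58×0.205 = 2.559 m³/s
Panel 3-4: Δb = 3.1 m, d̄ = (2.03+2.16)/2 = 2.095, v̄ = (0.216+0.282)/2 = 0.249 → q = 3.1×2.095×0.249 = 1.617 m³/s
Panel 4-5: Δb = 7.7 m, d̄ = (2.16+0.85)/2 = 1.505, v̄ = (0.282+0.191)/2 = 0.2365 → q = 7.7×1.505×0.2365 = 2.741 m³/s
Panel 5-6: Δb = 2.7 m, d̄ = (0.85+0.46)/2 = 0.655, v̄ = (0.191+0.080)/2 = 0.1355 → q = 2.7×0.655×0.1355 = 0.2396 m³/s
Q = Σ q = 7.832 m³/s

7.83 m³/s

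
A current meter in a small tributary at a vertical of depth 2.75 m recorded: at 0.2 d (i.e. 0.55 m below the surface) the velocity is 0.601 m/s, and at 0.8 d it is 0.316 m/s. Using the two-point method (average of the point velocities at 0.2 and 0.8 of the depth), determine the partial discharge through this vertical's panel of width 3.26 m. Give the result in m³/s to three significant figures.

v̄ = (0.601 + 0.316) / 2 = 0.4585 m/s
q = v̄ × d × w = 0.4585 × 2.75 × 3.26 = 4.110 m³/s

4.11 m³/s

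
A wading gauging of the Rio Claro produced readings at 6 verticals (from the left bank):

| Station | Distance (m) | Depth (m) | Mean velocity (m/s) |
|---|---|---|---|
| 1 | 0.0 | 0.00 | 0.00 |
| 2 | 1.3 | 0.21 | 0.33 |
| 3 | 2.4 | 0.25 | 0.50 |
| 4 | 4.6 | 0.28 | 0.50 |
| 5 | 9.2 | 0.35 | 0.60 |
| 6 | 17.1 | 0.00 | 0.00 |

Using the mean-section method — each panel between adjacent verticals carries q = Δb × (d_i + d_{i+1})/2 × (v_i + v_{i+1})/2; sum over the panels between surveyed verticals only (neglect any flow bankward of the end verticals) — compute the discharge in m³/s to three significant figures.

Panel 1-2: Δb = 1.3 m, d̄ = (0.00+0.21)/2 = 0.105, v̄ = (0.00+0.33)/2 = 0.165 → q = 1.3×0.105×0.165 = 0.02252 m³/s
Panel 2-3: Δb = 1.1 m, d̄ = (0.21+0.25)/2 = 0.23, v̄ = (0.33+0.50)/2 = 0.415 → q = 1.1×0.23×0.415 = 0.1050 m³/s
Panel 3-4: Δb = 2.2 m, d̄ = (0.25+0.28)/2 = 0.265, v̄ = (0.50+0.50)/2 = 0.5 → q = 2.2×0.265×0.5 = 0.2915 m³/s
Panel 4-5: Δb = 4.6 m, d̄ = (0.28+0.35)/2 = 0.315, v̄ = (0.50+0.60)/2 = 0.55 → q = 4.6×0.315×0.55 = 0.7970 m³/s
Panel 5-6: Δb = 7.9 m, d̄ = (0.35+0.00)/2 = 0.175, v̄ = (0.60+0.00)/2 = 0.3 → q = 7.9×0.175×0.3 = 0.4148 m³/s
Q = Σ q = 1.631 m³/s

1.63 m³/s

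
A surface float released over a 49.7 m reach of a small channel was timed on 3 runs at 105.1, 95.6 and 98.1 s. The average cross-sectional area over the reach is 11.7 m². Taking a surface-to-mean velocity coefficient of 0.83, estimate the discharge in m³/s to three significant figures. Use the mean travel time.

t̄ = (105.1 + 95.6 + 98.1) / 3 = 99.6 s
v_surface = L / t̄ = 49.7 / 99.6 = 0.4990 m/s
v_mean = 0.83 × 0.4990 = 0.4142 m/s
Q = A × v_mean = 11.7 × 0.4142 = 4.846 m³/s

4.85 m³/s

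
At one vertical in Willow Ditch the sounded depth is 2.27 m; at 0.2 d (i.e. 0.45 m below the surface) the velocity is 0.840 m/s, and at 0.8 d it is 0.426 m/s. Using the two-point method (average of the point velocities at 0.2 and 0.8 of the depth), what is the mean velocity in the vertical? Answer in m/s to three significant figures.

v̄ = (0.840 + 0.426) / 2 = 0.6330 m/s

0.633 m/s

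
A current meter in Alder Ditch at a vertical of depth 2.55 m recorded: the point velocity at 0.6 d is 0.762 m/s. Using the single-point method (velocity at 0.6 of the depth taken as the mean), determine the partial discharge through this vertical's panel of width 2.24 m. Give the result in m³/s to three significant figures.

4.35 m³/s

v̄ = v₀.₆ = 0.762 m/s
q = v̄ × d × w = 0.7620 × 2.55 × 2.24 = 4.353 m³/s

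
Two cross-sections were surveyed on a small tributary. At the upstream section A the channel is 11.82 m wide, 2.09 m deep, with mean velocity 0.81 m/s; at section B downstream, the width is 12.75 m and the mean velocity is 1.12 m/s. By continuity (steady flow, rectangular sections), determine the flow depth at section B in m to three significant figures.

1.40 m

Q = A₁V₁ = (11.82×2.09) × 0.81 = 20.01 m³/s
d₂ = Q/(b₂ V₂) = 20.01/(12.75×1.12) = 1.401 m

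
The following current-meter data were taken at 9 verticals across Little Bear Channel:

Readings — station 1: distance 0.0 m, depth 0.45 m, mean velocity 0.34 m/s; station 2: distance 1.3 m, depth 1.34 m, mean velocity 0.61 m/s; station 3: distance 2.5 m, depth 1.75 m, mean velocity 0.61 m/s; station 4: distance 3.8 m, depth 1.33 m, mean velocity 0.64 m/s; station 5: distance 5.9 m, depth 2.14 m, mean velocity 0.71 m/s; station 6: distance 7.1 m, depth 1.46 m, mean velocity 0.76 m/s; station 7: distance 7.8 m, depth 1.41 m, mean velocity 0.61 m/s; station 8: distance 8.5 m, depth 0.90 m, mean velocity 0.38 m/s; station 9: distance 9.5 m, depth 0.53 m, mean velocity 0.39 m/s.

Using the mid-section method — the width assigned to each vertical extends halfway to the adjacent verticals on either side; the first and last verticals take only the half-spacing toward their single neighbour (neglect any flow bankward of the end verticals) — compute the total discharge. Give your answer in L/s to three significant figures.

8460 L/s

w_1 = (1.3 − 0.0)/2 = 0.65 m; q_1 = 0.34 × 0.45 × 0.65 = 0.09945 m³/s
w_2 = (2.5 − 0.0)/2 = 1.25 m; q_2 = 0.61 × 1.34 × 1.25 = 1.022 m³/s
w_3 = (3.8 − 1.3)/2 = 1.25 m; q_3 = 0.61 × 1.75 × 1.25 = 1.334 m³/s
w_4 = (5.9 − 2.5)/2 = 1.7 m; q_4 = 0.64 × 1.33 × 1.7 = 1.447 m³/s
w_5 = (7.1 − 3.8)/2 = 1.65 m; q_5 = 0.71 × 2.14 × 1.65 = 2.507 m³/s
w_6 = (7.8 − 5.9)/2 = 0.95 m; q_6 = 0.76 × 1.46 × 0.95 = 1.054 m³/s
w_7 = (8.5 − 7.1)/2 = 0.7 m; q_7 = 0.61 × 1.41 × 0.7 = 0.6021 m³/s
w_8 = (9.5 − 7.8)/2 = 0.85 m; q_8 = 0.38 × 0.90 × 0.85 = 0.2907 m³/s
w_9 = (9.5 − 8.5)/2 = 0.5 m; q_9 = 0.39 × 0.53 × 0.5 = 0.1034 m³/s
Q = Σ qᵢ = 8.460 m³/s
= 8.460 × 1000 = 8460 L/s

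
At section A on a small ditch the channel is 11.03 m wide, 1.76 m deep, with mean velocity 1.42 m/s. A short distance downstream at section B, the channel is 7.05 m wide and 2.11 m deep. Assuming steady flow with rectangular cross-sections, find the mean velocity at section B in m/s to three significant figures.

1.85 m/s

Q = A₁V₁ = (11.03×1.76) × 1.42 = 27.57 m³/s
A₂ = 7.05 × 2.11 = 14.88 m²
V₂ = Q/A₂ = 27.57/14.88 = 1.853 m/s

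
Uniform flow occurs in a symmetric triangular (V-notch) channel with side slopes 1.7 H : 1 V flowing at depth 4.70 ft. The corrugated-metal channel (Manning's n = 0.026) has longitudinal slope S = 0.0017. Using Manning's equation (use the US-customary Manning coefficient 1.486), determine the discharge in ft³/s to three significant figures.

142 ft³/s

A = z·y² = 1.7×4.70² = 37.55 ft²
P = 2y√(1+z²) = 2×4.70×√(1+1.7²) = 18.54 ft
R = A/P = 37.55/18.54 = 2.026 ft
Q = (1.486/n)·A·R^(2/3)·S^(1/2) = (1.486/0.026) × 37.55 × 2.026^(2/3) × 0.0017^(1/2) = 141.7 ft³/s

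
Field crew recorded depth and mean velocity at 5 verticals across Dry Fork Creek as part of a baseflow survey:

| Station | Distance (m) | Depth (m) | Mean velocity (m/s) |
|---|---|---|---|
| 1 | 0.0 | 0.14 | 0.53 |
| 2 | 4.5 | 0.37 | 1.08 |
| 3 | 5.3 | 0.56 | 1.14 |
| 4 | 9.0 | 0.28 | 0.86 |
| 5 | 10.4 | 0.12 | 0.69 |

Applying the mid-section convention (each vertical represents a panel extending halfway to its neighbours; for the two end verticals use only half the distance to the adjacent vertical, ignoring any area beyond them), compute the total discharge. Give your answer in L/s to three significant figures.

3330 L/s

w_1 = (4.5 − 0.0)/2 = 2.25 m; q_1 = 0.53 × 0.14 × 2.25 = 0.1670 m³/s
w_2 = (5.3 − 0.0)/2 = 2.65 m; q_2 = 1.08 × 0.37 × 2.65 = 1.059 m³/s
w_3 = (9.0 − 4.5)/2 = 2.25 m; q_3 = 1.14 × 0.56 × 2.25 = 1.436 m³/s
w_4 = (10.4 − 5.3)/2 = 2.55 m; q_4 = 0.86 × 0.28 × 2.55 = 0.6140 m³/s
w_5 = (10.4 − 9.0)/2 = 0.7 m; q_5 = 0.69 × 0.12 × 0.7 = 0.05796 m³/s
Q = Σ qᵢ = 3.334 m³/s
= 3.334 × 1000 = 3334 L/s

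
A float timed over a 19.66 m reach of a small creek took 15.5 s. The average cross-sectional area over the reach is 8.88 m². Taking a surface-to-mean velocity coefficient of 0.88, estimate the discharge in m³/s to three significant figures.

9.91 m³/s

v_surface = L / t̄ = 19.66 / 15.5 = 1.268 m/s
v_mean = 0.88 × 1.268 = 1.116 m/s
Q = A × v_mean = 8.88 × 1.116 = 9.912 m³/s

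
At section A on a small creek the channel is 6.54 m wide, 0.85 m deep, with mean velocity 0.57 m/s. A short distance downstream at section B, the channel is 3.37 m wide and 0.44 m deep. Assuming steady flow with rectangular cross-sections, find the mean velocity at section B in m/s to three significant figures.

2.14 m/s

Q = A₁V₁ = (6.54×0.85) × 0.57 = 3.169 m³/s
A₂ = 3.37 × 0.44 = 1.483 m²
V₂ = Q/A₂ = 3.169/1.483 = 2.137 m/s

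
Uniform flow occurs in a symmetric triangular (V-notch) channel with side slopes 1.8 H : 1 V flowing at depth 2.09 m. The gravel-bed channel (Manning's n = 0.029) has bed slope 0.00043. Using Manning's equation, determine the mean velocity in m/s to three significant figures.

A = z·y² = 1.8×2.09² = 7.863 m²
P = 2y√(1+z²) = 2×2.09×√(1+1.8²) = 8.607 m
R = A/P = 7.863/8.607 = 0.9135 m
Q = (1/n)·A·R^(2/3)·S^(1/2) = (1/0.029) × 7.863 × 0.9135^(2/3) × 0.00043^(1/2) = 5.293 m³/s
V = Q/A = 5.293/7.863 = 0.6732 m/s

0.673 m/s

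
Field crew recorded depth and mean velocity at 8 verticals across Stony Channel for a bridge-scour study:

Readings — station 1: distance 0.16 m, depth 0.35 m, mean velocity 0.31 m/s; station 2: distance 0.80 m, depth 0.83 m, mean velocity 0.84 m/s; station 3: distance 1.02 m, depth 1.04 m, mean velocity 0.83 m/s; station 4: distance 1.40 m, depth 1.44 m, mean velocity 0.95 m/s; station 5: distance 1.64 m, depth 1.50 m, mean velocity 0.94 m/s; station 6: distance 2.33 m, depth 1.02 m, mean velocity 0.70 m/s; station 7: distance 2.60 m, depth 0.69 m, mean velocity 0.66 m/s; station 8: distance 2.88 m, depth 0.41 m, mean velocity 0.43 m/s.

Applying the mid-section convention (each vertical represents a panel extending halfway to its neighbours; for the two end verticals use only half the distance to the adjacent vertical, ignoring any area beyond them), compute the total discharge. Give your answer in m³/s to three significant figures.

2.17 m³/s

w_1 = (0.80 − 0.16)/2 = 0.32 m; q_1 = 0.31 × 0.35 × 0.32 = 0.03472 m³/s
w_2 = (1.02 − 0.16)/2 = 0.43 m; q_2 = 0.84 × 0.83 × 0.43 = 0.2998 m³/s
w_3 = (1.40 − 0.80)/2 = 0.3 m; q_3 = 0.83 × 1.04 × 0.3 = 0.2590 m³/s
w_4 = (1.64 − 1.02)/2 = 0.31 m; q_4 = 0.95 × 1.44 × 0.31 = 0.4241 m³/s
w_5 = (2.33 − 1.40)/2 = 0.465 m; q_5 = 0.94 × 1.50 × 0.465 = 0.6557 m³/s
w_6 = (2.60 − 1.64)/2 = 0.48 m; q_6 = 0.70 × 1.02 × 0.48 = 0.3427 m³/s
w_7 = (2.88 − 2.33)/2 = 0.275 m; q_7 = 0.66 × 0.69 × 0.275 = 0.1252 m³/s
w_8 = (2.88 − 2.60)/2 = 0.14 m; q_8 = 0.43 × 0.41 × 0.14 = 0.02468 m³/s
Q = Σ qᵢ = 2.166 m³/s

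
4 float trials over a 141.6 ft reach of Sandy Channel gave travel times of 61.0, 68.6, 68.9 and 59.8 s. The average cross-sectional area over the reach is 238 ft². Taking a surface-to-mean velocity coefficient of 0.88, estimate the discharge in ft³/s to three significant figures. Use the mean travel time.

t̄ = (61.0 + 68.6 + 68.9 + 59.8) / 4 = 64.575 s
v_surface = L / t̄ = 141.6 / 64.575 = 2.193 ft/s
v_mean = 0.88 × 2.193 = 1.930 ft/s
Q = A × v_mean = 238 × 1.930 = 459.3 ft³/s

459 ft³/s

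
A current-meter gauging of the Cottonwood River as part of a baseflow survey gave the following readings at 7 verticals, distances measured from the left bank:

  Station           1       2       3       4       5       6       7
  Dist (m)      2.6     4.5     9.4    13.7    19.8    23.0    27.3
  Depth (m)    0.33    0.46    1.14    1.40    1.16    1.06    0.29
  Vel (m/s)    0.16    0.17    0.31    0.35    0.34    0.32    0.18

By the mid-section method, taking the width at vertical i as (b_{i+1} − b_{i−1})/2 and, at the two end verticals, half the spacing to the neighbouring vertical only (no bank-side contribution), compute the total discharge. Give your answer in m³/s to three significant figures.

w_1 = (4.5 − 2.6)/2 = 0.95 m; q_1 = 0.16 × 0.33 × 0.95 = 0.05016 m³/s
w_2 = (9.4 − 2.6)/2 = 3.4 m; q_2 = 0.17 × 0.46 × 3.4 = 0.2659 m³/s
w_3 = (13.7 − 4.5)/2 = 4.6 m; q_3 = 0.31 × 1.14 × 4.6 = 1.626 m³/s
w_4 = (19.8 − 9.4)/2 = 5.2 m; q_4 = 0.35 × 1.40 × 5.2 = 2.548 m³/s
w_5 = (23.0 − 13.7)/2 = 4.65 m; q_5 = 0.34 × 1.16 × 4.65 = 1.834 m³/s
w_6 = (27.3 − 19.8)/2 = 3.75 m; q_6 = 0.32 × 1.06 × 3.75 = 1.272 m³/s
w_7 = (27.3 − 23.0)/2 = 2.15 m; q_7 = 0.18 × 0.29 × 2.15 = 0.1122 m³/s
Q = Σ qᵢ = 7.708 m³/s

7.71 m³/s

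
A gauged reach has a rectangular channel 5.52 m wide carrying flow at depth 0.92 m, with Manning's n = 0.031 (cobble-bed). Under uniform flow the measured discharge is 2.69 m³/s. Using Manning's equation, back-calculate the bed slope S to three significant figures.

0.000442

A = b·y = 5.52 × 0.92 = 5.078 m²
P = b + 2y = 5.52 + 2×0.92 = 7.360 m
R = A/P = 5.078/7.360 = 0.6900 m
S = (Q·n / (1·A·R^(2/3)))² = (2.69×0.031 / (1×5.078×0.7808))² = 0.0004422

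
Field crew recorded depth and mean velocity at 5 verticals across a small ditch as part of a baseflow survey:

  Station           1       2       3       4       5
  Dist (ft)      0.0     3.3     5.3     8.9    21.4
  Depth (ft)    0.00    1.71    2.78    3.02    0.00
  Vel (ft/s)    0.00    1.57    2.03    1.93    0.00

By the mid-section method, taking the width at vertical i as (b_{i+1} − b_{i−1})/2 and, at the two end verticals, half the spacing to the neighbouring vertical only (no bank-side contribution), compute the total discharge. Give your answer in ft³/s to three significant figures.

w_2 = (5.3 − 0.0)/2 = 2.65 ft; q_2 = 1.57 × 1.71 × 2.65 = 7.114 ft³/s
w_3 = (8.9 − 3.3)/2 = 2.8 ft; q_3 = 2.03 × 2.78 × 2.8 = 15.80 ft³/s
w_4 = (21.4 − 5.3)/2 = 8.05 ft; q_4 = 1.93 × 3.02 × 8.05 = 46.92 ft³/s
Stations 1, 5 contribute zero (depth or velocity is 0).
Q = Σ qᵢ = 69.84 ft³/s

69.8 ft³/s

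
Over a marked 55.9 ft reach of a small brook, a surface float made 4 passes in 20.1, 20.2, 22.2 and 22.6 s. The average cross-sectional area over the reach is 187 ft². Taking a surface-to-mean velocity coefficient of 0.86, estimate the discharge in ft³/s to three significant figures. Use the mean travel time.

t̄ = (20.1 + 20.2 + 22.2 + 22.6) / 4 = 21.275 s
v_surface = L / t̄ = 55.9 / 21.275 = 2.627 ft/s
v_mean = 0.86 × 2.627 = 2.260 ft/s
Q = A × v_mean = 187 × 2.260 = 422.6 ft³/s

423 ft³/s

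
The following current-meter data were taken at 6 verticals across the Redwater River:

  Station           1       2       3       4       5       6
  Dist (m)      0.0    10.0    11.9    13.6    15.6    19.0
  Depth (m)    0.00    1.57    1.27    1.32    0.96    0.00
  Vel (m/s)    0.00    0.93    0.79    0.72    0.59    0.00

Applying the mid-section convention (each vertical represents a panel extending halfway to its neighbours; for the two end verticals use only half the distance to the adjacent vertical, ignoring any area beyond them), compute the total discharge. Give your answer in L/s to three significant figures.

w_2 = (11.9 − 0.0)/2 = 5.95 m; q_2 = 0.93 × 1.57 × 5.95 = 8.688 m³/s
w_3 = (13.6 − 10.0)/2 = 1.8 m; q_3 = 0.79 × 1.27 × 1.8 = 1.806 m³/s
w_4 = (15.6 − 11.9)/2 = 1.85 m; q_4 = 0.72 × 1.32 × 1.85 = 1.758 m³/s
w_5 = (19.0 − 13.6)/2 = 2.7 m; q_5 = 0.59 × 0.96 × 2.7 = 1.529 m³/s
Stations 1, 6 contribute zero (depth or velocity is 0).
Q = Σ qᵢ = 13.78 m³/s
= 13.78 × 1000 = 13780 L/s

13800 L/s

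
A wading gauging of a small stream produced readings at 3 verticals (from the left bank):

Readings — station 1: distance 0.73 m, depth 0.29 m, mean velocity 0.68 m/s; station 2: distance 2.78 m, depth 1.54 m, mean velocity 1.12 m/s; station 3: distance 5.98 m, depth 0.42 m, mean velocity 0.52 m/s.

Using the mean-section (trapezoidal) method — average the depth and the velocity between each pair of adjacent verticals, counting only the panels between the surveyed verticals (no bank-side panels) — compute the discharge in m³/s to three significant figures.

Panel 1-2: Δb = 2.05 m, d̄ = (0.29+1.54)/2 = 0.915, v̄ = (0.68+1.12)/2 = 0.9 → q = 2.05×0.915×0.9 = 1.688 m³/s
Panel 2-3: Δb = 3.2 m, d̄ = (1.54+0.42)/2 = 0.98, v̄ = (1.12+0.52)/2 = 0.82 → q = 3.2×0.98×0.82 = 2.572 m³/s
Q = Σ q = 4.260 m³/s

4.26 m³/s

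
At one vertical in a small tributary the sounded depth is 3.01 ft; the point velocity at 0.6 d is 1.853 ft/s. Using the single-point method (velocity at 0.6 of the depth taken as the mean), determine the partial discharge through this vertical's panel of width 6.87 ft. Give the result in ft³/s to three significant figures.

v̄ = v₀.₆ = 1.853 ft/s
q = v̄ × d × w = 1.853 × 3.01 × 6.87 = 38.32 ft³/s

38.3 ft³/s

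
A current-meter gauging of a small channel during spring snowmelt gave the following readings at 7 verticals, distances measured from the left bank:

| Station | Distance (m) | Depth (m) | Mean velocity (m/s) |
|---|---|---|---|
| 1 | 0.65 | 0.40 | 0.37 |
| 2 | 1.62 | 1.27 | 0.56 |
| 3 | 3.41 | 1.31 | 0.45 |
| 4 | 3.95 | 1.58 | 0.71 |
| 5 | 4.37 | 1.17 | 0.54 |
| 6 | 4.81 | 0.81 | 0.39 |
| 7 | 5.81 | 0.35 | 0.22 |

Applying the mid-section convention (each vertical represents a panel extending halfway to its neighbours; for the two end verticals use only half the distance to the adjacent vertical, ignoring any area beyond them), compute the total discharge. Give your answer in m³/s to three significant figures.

w_1 = (1.62 − 0.65)/2 = 0.485 m; q_1 = 0.37 × 0.40 × 0.485 = 0.07178 m³/s
w_2 = (3.41 − 0.65)/2 = 1.38 m; q_2 = 0.56 × 1.27 × 1.38 = 0.9815 m³/s
w_3 = (3.95 − 1.62)/2 = 1.165 m; q_3 = 0.45 × 1.31 × 1.165 = 0.6868 m³/s
w_4 = (4.37 − 3.41)/2 = 0.48 m; q_4 = 0.71 × 1.58 × 0.48 = 0.5385 m³/s
w_5 = (4.81 − 3.95)/2 = 0.43 m; q_5 = 0.54 × 1.17 × 0.43 = 0.2717 m³/s
w_6 = (5.81 − 4.37)/2 = 0.72 m; q_6 = 0.39 × 0.81 × 0.72 = 0.2274 m³/s
w_7 = (5.81 − 4.81)/2 = 0.5 m; q_7 = 0.22 × 0.35 × 0.5 = 0.03850 m³/s
Q = Σ qᵢ = 2.816 m³/s

2.82 m³/s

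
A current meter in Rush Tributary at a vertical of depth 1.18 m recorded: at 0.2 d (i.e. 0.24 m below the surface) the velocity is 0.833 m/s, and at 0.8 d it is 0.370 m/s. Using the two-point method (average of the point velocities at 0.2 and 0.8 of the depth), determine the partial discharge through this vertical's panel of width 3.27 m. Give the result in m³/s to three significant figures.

v̄ = (0.833 + 0.370) / 2 = 0.6015 m/s
q = v̄ × d × w = 0.6015 × 1.18 × 3.27 = 2.321 m³/s

2.32 m³/s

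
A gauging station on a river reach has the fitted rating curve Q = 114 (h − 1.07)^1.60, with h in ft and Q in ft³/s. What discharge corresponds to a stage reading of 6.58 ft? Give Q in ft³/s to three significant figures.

Q = 114 × (6.58 − 1.07)^1.60 = 114 × 5.51^1.60 = 1749 ft³/s

1750 ft³/s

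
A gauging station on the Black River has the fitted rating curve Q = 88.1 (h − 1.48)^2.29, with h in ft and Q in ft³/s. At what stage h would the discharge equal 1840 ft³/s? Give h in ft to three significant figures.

h − h₀ = (Q/C)^(1/b) = (1840/88.1)^(1/2.29) = 3.770 ft
h = 1.48 + 3.770 = 5.250 ft

5.25 ft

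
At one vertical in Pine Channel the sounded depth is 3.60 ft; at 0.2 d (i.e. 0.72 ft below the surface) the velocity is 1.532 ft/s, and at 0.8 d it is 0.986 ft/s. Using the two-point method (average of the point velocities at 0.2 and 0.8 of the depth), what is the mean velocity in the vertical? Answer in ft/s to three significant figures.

v̄ = (1.532 + 0.986) / 2 = 1.259 ft/s

1.26 ft/s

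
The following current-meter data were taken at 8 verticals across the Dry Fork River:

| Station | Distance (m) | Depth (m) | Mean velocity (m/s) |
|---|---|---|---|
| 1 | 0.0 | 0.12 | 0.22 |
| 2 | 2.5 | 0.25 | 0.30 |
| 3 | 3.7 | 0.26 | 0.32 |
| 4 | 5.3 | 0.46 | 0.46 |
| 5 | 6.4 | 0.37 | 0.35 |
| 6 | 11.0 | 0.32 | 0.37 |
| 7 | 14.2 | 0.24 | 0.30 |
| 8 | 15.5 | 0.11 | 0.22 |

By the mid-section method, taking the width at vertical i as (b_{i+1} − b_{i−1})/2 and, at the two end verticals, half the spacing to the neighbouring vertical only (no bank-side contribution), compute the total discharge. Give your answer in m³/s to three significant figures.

w_1 = (2.5 − 0.0)/2 = 1.25 m; q_1 = 0.22 × 0.12 × 1.25 = 0.03300 m³/s
w_2 = (3.7 − 0.0)/2 = 1.85 m; q_2 = 0.30 × 0.25 × 1.85 = 0.1388 m³/s
w_3 = (5.3 − 2.5)/2 = 1.4 m; q_3 = 0.32 × 0.26 × 1.4 = 0.1165 m³/s
w_4 = (6.4 − 3.7)/2 = 1.35 m; q_4 = 0.46 × 0.46 × 1.35 = 0.2857 m³/s
w_5 = (11.0 − 5.3)/2 = 2.85 m; q_5 = 0.35 × 0.37 × 2.85 = 0.3691 m³/s
w_6 = (14.2 − 6.4)/2 = 3.9 m; q_6 = 0.37 × 0.32 × 3.9 = 0.4618 m³/s
w_7 = (15.5 − 11.0)/2 = 2.25 m; q_7 = 0.30 × 0.24 × 2.25 = 0.1620 m³/s
w_8 = (15.5 − 14.2)/2 = 0.65 m; q_8 = 0.22 × 0.11 × 0.65 = 0.01573 m³/s
Q = Σ qᵢ = 1.582 m³/s

1.58 m³/s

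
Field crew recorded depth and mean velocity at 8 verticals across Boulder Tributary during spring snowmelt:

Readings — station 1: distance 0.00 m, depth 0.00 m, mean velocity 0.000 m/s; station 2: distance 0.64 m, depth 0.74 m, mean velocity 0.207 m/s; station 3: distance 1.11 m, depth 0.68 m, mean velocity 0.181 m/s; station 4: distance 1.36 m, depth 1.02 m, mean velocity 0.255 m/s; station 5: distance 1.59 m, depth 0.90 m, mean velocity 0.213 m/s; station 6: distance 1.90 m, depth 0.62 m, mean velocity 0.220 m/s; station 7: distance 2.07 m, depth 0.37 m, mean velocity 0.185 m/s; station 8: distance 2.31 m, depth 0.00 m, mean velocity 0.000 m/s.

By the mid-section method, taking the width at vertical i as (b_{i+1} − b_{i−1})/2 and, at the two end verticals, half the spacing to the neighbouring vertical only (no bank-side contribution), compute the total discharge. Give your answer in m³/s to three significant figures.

w_2 = (1.11 − 0.00)/2 = 0.555 m; q_2 = 0.207 × 0.74 × 0.555 = 0.08501 m³/s
w_3 = (1.36 − 0.64)/2 = 0.36 m; q_3 = 0.181 × 0.68 × 0.36 = 0.04431 m³/s
w_4 = (1.59 − 1.11)/2 = 0.24 m; q_4 = 0.255 × 1.02 × 0.24 = 0.06242 m³/s
w_5 = (1.90 − 1.36)/2 = 0.27 m; q_5 = 0.213 × 0.90 × 0.27 = 0.05176 m³/s
w_6 = (2.07 − 1.59)/2 = 0.24 m; q_6 = 0.220 × 0.62 × 0.24 = 0.03274 m³/s
w_7 = (2.31 − 1.90)/2 = 0.205 m; q_7 = 0.185 × 0.37 × 0.205 = 0.01403 m³/s
Stations 1, 8 contribute zero (depth or velocity is 0).
Q = Σ qᵢ = 0.2903 m³/s

0.290 m³/s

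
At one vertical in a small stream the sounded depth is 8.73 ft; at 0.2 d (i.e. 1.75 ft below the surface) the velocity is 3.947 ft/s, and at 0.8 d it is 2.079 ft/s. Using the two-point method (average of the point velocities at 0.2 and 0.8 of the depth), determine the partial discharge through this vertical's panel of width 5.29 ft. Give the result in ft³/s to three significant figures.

v̄ = (3.947 + 2.079) / 2 = 3.013 ft/s
q = v̄ × d × w = 3.013 × 8.73 × 5.29 = 139.1 ft³/s

139 ft³/s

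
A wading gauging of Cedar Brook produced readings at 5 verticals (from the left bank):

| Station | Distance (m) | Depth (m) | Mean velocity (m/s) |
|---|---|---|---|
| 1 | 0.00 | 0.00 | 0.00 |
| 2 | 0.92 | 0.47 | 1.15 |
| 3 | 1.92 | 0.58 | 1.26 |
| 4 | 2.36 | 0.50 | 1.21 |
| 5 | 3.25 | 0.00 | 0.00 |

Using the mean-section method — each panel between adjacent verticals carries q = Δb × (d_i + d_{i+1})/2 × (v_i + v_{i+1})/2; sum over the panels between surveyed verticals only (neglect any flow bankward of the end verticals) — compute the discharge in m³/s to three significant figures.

Panel 1-2: Δb = 0.92 m, d̄ = (0.00+0.47)/2 = 0.235, v̄ = (0.00+1.15)/2 = 0.575 → q = 0.92×0.235×0.575 = 0.1243 m³/s
Panel 2-3: Δb = 1 m, d̄ = (0.47+0.58)/2 = 0.525, v̄ = (1.15+1.26)/2 = 1.205 → q = 1×0.525×1.205 = 0.6326 m³/s
Panel 3-4: Δb = 0.44 m, d̄ = (0.58+0.50)/2 = 0.54, v̄ = (1.26+1.21)/2 = 1.235 → q = 0.44×0.54×1.235 = 0.2934 m³/s
Panel 4-5: Δb = 0.89 m, d̄ = (0.50+0.00)/2 = 0.25, v̄ = (1.21+0.00)/2 = 0.605 → q = 0.89×0.25×0.605 = 0.1346 m³/s
Q = Σ q = 1.185 m³/s

1.18 m³/s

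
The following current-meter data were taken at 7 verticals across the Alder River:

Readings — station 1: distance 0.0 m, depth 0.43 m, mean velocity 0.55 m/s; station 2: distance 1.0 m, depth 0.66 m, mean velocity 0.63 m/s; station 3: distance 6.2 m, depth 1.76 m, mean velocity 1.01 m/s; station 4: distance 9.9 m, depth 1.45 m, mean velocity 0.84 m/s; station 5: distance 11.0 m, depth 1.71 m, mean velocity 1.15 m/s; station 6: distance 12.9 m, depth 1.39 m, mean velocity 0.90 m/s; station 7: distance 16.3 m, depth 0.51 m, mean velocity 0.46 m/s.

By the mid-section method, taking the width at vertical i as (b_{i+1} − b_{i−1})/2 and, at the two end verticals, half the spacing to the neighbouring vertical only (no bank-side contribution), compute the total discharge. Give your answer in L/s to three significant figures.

w_1 = (1.0 − 0.0)/2 = 0.5 m; q_1 = 0.55 × 0.43 × 0.5 = 0.1183 m³/s
w_2 = (6.2 − 0.0)/2 = 3.1 m; q_2 = 0.63 × 0.66 × 3.1 = 1.289 m³/s
w_3 = (9.9 − 1.0)/2 = 4.45 m; q_3 = 1.01 × 1.76 × 4.45 = 7.910 m³/s
w_4 = (11.0 − 6.2)/2 = 2.4 m; q_4 = 0.84 × 1.45 × 2.4 = 2.923 m³/s
w_5 = (12.9 − 9.9)/2 = 1.5 m; q_5 = 1.15 × 1.71 × 1.5 = 2.950 m³/s
w_6 = (16.3 − 11.0)/2 = 2.65 m; q_6 = 0.90 × 1.39 × 2.65 = 3.315 m³/s
w_7 = (16.3 − 12.9)/2 = 1.7 m; q_7 = 0.46 × 0.51 × 1.7 = 0.3988 m³/s
Q = Σ qᵢ = 18.90 m³/s
= 18.90 × 1000 = 18900 L/s

18900 L/s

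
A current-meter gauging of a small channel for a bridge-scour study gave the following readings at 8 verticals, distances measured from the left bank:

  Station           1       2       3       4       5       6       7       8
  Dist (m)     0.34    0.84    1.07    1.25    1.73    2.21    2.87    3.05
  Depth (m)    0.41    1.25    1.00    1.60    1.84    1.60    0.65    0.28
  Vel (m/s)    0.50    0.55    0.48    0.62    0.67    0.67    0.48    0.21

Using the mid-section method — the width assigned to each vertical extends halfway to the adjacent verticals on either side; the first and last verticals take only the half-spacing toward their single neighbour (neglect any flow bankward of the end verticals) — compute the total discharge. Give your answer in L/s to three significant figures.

w_1 = (0.84 − 0.34)/2 = 0.25 m; q_1 = 0.50 × 0.41 × 0.25 = 0.05125 m³/s
w_2 = (1.07 − 0.34)/2 = 0.365 m; q_2 = 0.55 × 1.25 × 0.365 = 0.2509 m³/s
w_3 = (1.25 − 0.84)/2 = 0.205 m; q_3 = 0.48 × 1.00 × 0.205 = 0.09840 m³/s
w_4 = (1.73 − 1.07)/2 = 0.33 m; q_4 = 0.62 × 1.60 × 0.33 = 0.3274 m³/s
w_5 = (2.21 − 1.25)/2 = 0.48 m; q_5 = 0.67 × 1.84 × 0.48 = 0.5917 m³/s
w_6 = (2.87 − 1.73)/2 = 0.57 m; q_6 = 0.67 × 1.60 × 0.57 = 0.6110 m³/s
w_7 = (3.05 − 2.21)/2 = 0.42 m; q_7 = 0.48 × 0.65 × 0.42 = 0.1310 m³/s
w_8 = (3.05 − 2.87)/2 = 0.09 m; q_8 = 0.21 × 0.28 × 0.09 = 0.005292 m³/s
Q = Σ qᵢ = 2.067 m³/s
= 2.067 × 1000 = 2067 L/s

2070 L/s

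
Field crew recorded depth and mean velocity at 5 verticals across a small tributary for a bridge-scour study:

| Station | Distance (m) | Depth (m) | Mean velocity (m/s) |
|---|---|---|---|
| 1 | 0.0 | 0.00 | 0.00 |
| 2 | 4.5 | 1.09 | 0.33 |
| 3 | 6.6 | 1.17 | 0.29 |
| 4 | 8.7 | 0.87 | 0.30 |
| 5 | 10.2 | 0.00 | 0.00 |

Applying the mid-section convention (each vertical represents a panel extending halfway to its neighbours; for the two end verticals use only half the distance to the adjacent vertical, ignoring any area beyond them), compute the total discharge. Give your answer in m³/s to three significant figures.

2.37 m³/s

w_2 = (6.6 − 0.0)/2 = 3.3 m; q_2 = 0.33 × 1.09 × 3.3 = 1.187 m³/s
w_3 = (8.7 − 4.5)/2 = 2.1 m; q_3 = 0.29 × 1.17 × 2.1 = 0.7125 m³/s
w_4 = (10.2 − 6.6)/2 = 1.8 m; q_4 = 0.30 × 0.87 × 1.8 = 0.4698 m³/s
Stations 1, 5 contribute zero (depth or velocity is 0).
Q = Σ qᵢ = 2.369 m³/s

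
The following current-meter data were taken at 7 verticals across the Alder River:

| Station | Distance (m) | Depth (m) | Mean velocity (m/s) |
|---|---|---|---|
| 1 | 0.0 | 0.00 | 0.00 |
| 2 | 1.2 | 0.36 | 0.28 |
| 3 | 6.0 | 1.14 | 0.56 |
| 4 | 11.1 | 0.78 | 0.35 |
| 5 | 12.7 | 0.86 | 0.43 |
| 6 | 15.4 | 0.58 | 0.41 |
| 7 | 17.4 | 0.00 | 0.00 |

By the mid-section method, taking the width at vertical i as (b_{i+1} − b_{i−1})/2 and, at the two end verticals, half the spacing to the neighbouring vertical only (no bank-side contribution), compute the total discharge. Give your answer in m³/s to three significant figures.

5.73 m³/s

w_2 = (6.0 − 0.0)/2 = 3 m; q_2 = 0.28 × 0.36 × 3 = 0.3024 m³/s
w_3 = (11.1 − 1.2)/2 = 4.95 m; q_3 = 0.56 × 1.14 × 4.95 = 3.160 m³/s
w_4 = (12.7 − 6.0)/2 = 3.35 m; q_4 = 0.35 × 0.78 × 3.35 = 0.9146 m³/s
w_5 = (15.4 − 11.1)/2 = 2.15 m; q_5 = 0.43 × 0.86 × 2.15 = 0.7951 m³/s
w_6 = (17.4 − 12.7)/2 = 2.35 m; q_6 = 0.41 × 0.58 × 2.35 = 0.5588 m³/s
Stations 1, 7 contribute zero (depth or velocity is 0).
Q = Σ qᵢ = 5.731 m³/s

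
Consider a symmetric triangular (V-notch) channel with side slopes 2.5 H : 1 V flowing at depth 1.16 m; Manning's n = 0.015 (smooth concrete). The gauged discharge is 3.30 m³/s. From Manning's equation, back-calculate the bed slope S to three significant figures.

0.000494

A = z·y² = 2.5×1.16² = 3.364 m²
P = 2y√(1+z²) = 2×1.16×√(1+2.5²) = 6.247 m
R = A/P = 3.364/6.247 = 0.5385 m
S = (Q·n / (1·A·R^(2/3)))² = (3.30×0.015 / (1×3.364×0.6619))² = 0.0004942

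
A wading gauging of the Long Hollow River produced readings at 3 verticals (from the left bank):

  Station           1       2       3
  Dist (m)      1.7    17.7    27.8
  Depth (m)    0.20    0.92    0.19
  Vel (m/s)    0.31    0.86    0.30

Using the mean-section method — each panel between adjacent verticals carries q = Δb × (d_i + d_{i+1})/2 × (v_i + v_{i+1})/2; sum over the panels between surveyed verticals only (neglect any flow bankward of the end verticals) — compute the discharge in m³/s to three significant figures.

Panel 1-2: Δb = 16 m, d̄ = (0.20+0.92)/2 = 0.56, v̄ = (0.31+0.86)/2 = 0.585 → q = 16×0.56×0.585 = 5.242 m³/s
Panel 2-3: Δb = 10.1 m, d̄ = (0.92+0.19)/2 = 0.555, v̄ = (0.86+0.30)/2 = 0.58 → q = 10.1×0.555×0.58 = 3.251 m³/s
Q = Σ q = 8.493 m³/s

8.49 m³/s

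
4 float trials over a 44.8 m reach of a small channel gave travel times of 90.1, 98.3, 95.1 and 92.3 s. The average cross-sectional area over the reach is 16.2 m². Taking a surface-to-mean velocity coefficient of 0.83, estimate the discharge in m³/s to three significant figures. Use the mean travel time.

t̄ = (90.1 + 98.3 + 95.1 + 92.3) / 4 = 93.95 s
v_surface = L / t̄ = 44.8 / 93.95 = 0.4768 m/s
v_mean = 0.83 × 0.4768 = 0.3958 m/s
Q = A × v_mean = 16.2 × 0.3958 = 6.412 m³/s

6.41 m³/s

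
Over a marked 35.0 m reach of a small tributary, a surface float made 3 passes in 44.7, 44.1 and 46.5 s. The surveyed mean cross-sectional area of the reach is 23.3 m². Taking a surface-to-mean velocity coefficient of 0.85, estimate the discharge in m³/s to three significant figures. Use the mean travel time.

t̄ = (44.7 + 44.1 + 46.5) / 3 = 45.1 s
v_surface = L / t̄ = 35.0 / 45.1 = 0.7761 m/s
v_mean = 0.85 × 0.7761 = 0.6596 m/s
Q = A × v_mean = 23.3 × 0.6596 = 15.37 m³/s

15.4 m³/s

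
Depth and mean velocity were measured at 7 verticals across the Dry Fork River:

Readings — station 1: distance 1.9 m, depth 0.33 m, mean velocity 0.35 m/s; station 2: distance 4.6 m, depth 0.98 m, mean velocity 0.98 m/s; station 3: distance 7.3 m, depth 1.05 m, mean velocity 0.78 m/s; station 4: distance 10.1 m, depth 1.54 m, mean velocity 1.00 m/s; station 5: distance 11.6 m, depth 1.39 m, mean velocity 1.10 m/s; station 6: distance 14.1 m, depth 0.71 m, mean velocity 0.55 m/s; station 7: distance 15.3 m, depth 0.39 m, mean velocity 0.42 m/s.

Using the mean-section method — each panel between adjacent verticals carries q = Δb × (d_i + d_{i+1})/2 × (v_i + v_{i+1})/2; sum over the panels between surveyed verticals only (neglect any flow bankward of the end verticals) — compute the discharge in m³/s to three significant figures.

11.6 m³/s

Panel 1-2: Δb = 2.7 m, d̄ = (0.33+0.98)/2 = 0.655, v̄ = (0.35+0.98)/2 = 0.665 → q = 2.7×0.655×0.665 = 1.176 m³/s
Panel 2-3: Δb = 2.7 m, d̄ = (0.98+1.05)/2 = 1.015, v̄ = (0.98+0.78)/2 = 0.88 → q = 2.7×1.015×0.88 = 2.412 m³/s
Panel 3-4: Δb = 2.8 m, d̄ = (1.05+1.54)/2 = 1.295, v̄ = (0.78+1.00)/2 = 0.89 → q = 2.8×1.295×0.89 = 3.227 m³/s
Panel 4-5: Δb = 1.5 m, d̄ = (1.54+1.39)/2 = 1.465, v̄ = (1.00+1.10)/2 = 1.05 → q = 1.5×1.465×1.05 = 2.307 m³/s
Panel 5-6: Δb = 2.5 m, d̄ = (1.39+0.71)/2 = 1.05, v̄ = (1.10+0.55)/2 = 0.825 → q = 2.5×1.05×0.825 = 2.166 m³/s
Panel 6-7: Δb = 1.2 m, d̄ = (0.71+0.39)/2 = 0.55, v̄ = (0.55+0.42)/2 = 0.485 → q = 1.2×0.55×0.485 = 0.3201 m³/s
Q = Σ q = 11.61 m³/s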